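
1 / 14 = 0.07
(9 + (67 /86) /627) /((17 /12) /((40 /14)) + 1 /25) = 97073000 /5778641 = 16.80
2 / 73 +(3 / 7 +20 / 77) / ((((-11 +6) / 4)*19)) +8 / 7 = 87062 / 76285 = 1.14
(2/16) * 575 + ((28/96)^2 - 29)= 24745/576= 42.96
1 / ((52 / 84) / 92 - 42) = -1932 / 81131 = -0.02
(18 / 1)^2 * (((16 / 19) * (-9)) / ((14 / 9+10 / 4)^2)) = -15116544 / 101251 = -149.30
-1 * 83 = -83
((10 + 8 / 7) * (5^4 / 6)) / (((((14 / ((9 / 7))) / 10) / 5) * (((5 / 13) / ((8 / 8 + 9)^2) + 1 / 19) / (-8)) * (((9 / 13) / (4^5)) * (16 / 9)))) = -6678880000000 / 10633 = -628127527.51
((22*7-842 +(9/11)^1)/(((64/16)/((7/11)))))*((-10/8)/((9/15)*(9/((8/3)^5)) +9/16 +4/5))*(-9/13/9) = -7.49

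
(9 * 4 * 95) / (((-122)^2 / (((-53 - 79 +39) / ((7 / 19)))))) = -1510785 / 26047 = -58.00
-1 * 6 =-6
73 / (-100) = -73 / 100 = -0.73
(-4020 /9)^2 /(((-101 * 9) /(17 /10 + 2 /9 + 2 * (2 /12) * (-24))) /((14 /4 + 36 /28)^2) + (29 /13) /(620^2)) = 30552.11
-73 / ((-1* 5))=73 / 5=14.60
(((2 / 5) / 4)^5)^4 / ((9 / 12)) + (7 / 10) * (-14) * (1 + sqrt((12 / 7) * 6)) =-42 * sqrt(14) / 5 -734999999999999999999 / 75000000000000000000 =-41.23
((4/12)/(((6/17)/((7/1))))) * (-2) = -119/9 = -13.22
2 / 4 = 1 / 2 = 0.50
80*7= 560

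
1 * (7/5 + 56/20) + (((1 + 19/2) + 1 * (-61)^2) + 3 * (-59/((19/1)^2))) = 13484107/3610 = 3735.21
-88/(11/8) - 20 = -84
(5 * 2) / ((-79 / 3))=-30 / 79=-0.38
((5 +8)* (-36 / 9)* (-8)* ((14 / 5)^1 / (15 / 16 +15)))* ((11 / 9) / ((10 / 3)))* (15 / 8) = 64064 / 1275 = 50.25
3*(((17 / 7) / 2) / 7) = 51 / 98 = 0.52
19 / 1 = 19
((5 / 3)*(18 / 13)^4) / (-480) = -729 / 57122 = -0.01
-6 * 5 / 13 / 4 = -15 / 26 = -0.58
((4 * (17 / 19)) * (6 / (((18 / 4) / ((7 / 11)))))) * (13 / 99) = 24752 / 62073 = 0.40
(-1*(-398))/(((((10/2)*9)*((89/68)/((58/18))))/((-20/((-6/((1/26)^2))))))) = 392428/3654963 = 0.11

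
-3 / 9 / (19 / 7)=-7 / 57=-0.12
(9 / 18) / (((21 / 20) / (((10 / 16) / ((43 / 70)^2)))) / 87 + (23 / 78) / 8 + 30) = 39585000 / 2378595013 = 0.02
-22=-22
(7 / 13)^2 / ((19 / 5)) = 245 / 3211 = 0.08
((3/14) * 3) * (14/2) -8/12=23/6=3.83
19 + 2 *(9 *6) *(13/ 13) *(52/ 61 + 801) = 5283763/ 61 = 86619.07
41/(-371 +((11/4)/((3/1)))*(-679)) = -0.04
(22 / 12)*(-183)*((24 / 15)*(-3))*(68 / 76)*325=468287.37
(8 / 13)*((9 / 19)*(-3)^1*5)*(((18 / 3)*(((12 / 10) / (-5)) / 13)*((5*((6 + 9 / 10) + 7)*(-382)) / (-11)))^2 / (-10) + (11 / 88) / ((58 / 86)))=2860960276287747 / 91547616875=31251.06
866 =866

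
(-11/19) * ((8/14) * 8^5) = -1441792/133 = -10840.54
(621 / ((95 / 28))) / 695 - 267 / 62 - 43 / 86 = -9298697 / 2046775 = -4.54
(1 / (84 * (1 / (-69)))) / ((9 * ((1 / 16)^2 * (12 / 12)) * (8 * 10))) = -92 / 315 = -0.29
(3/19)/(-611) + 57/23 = 661644/267007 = 2.48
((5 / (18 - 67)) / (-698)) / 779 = 5 / 26643358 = 0.00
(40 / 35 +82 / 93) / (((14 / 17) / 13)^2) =32186219 / 63798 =504.50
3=3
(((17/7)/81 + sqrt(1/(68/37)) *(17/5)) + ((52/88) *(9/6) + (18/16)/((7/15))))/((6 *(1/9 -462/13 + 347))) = 39 *sqrt(629)/729080 + 2158091/1212605856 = 0.00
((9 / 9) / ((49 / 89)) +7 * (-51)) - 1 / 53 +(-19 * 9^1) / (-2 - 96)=-1835859 / 5194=-353.46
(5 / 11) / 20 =1 / 44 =0.02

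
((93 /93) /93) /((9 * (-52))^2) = 1 /20369232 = 0.00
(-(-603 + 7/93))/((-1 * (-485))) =56072/45105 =1.24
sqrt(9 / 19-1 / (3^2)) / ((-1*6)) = -sqrt(1178) / 342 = -0.10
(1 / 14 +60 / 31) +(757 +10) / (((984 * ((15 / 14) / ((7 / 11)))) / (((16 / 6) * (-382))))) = -12408589973 / 26424090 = -469.59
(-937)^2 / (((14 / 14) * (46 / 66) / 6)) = 173837862 / 23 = 7558167.91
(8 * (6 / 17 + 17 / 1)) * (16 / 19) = 37760 / 323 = 116.90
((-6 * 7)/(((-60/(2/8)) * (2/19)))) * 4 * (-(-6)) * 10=399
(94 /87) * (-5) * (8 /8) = -470 /87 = -5.40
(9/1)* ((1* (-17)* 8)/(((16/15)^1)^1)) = -1147.50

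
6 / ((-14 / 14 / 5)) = -30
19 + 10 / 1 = 29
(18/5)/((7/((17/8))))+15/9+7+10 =8299/420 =19.76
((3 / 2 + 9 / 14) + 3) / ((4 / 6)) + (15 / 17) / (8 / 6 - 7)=15291 / 2023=7.56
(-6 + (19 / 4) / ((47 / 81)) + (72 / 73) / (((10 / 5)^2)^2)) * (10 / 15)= 10283 / 6862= 1.50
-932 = -932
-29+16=-13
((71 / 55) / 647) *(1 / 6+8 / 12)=71 / 42702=0.00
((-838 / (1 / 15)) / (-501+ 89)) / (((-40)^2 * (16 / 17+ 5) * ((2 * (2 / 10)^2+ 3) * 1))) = 106845 / 102531968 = 0.00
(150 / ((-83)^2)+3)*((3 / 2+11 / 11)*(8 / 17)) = 416340 / 117113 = 3.56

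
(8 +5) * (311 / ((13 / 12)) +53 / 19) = 71597 / 19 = 3768.26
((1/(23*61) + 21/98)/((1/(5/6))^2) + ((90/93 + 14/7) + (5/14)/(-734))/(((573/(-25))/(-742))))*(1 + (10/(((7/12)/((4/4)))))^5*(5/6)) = 3065443916739164578178275/25824952588451688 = 118700853.61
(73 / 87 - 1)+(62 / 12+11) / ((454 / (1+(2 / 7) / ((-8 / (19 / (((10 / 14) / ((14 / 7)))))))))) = -152437 / 789960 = -0.19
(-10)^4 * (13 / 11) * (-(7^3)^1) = -44590000 / 11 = -4053636.36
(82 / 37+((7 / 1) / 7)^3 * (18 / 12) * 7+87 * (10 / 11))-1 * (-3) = 77173 / 814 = 94.81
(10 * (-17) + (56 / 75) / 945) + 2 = -1700992 / 10125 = -168.00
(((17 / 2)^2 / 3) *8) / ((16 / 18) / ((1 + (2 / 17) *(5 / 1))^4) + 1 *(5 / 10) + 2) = 72.99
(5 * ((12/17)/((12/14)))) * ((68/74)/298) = 70/5513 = 0.01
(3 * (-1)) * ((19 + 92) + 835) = -2838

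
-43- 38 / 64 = -1395 / 32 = -43.59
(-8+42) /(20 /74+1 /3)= 3774 /67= 56.33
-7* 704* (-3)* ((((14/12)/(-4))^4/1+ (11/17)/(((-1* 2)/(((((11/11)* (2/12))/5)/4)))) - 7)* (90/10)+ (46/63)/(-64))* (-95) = 96223663327/1088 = 88440867.03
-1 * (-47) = 47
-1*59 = -59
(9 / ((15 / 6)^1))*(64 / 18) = 64 / 5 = 12.80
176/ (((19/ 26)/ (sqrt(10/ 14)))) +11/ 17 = 11/ 17 +4576 * sqrt(35)/ 133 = 204.20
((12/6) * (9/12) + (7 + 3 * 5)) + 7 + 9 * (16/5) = 593/10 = 59.30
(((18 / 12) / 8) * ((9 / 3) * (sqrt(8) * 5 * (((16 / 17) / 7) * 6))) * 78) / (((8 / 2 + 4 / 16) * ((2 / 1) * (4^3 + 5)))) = 0.85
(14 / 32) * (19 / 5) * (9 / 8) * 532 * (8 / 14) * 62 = 705033 / 20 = 35251.65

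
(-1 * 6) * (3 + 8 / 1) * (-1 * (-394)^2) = 10245576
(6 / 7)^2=36 / 49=0.73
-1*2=-2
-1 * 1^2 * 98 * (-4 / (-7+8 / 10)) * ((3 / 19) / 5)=-1176 / 589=-2.00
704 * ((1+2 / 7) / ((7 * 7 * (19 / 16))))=101376 / 6517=15.56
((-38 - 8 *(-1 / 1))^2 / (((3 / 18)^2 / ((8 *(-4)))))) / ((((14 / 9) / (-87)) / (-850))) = -345021120000 / 7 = -49288731428.57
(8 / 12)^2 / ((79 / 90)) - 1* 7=-513 / 79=-6.49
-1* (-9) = 9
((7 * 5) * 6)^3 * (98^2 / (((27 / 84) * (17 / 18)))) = 4980788064000 / 17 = 292987533176.47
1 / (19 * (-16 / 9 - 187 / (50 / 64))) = -225 / 1030864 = -0.00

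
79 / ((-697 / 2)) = -158 / 697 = -0.23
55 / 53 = 1.04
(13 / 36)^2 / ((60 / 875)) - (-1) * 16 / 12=50311 / 15552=3.24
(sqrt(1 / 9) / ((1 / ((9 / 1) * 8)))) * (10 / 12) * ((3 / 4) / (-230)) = -3 / 46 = -0.07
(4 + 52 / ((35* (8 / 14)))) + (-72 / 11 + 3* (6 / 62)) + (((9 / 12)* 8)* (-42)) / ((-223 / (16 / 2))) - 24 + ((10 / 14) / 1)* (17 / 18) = -667832981 / 47907090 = -13.94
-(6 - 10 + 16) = -12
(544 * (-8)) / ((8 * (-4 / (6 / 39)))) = 272 / 13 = 20.92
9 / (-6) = -3 / 2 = -1.50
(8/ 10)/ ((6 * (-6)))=-1/ 45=-0.02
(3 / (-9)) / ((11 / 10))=-10 / 33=-0.30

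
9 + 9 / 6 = 21 / 2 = 10.50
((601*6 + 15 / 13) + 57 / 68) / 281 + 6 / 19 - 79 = -310764145 / 4719676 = -65.84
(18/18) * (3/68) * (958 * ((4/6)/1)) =28.18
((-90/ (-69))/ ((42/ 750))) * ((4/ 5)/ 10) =1.86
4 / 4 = 1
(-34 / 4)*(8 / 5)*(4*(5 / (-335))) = 272 / 335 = 0.81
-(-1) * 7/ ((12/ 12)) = 7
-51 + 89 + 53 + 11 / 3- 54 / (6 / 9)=41 / 3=13.67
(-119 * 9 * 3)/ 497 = -459/ 71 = -6.46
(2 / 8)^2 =1 / 16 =0.06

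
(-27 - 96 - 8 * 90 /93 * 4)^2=22781529 /961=23706.07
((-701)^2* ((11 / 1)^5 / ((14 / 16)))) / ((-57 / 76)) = -2532499918432 / 21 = -120595234211.05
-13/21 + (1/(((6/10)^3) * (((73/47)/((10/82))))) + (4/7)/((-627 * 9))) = -30224176/118226493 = -0.26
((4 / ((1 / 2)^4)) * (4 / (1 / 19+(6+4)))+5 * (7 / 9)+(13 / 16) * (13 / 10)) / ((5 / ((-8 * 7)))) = -58549897 / 171900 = -340.60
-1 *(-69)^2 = -4761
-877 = -877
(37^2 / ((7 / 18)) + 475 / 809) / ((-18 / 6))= -1173.62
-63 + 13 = -50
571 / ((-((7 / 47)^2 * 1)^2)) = -2786297851 / 2401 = -1160473.91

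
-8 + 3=-5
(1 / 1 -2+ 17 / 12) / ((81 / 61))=305 / 972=0.31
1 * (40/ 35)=8/ 7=1.14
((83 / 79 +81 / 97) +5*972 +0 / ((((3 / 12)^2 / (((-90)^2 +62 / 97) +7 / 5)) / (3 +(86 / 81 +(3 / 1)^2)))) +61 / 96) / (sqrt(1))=3577103923 / 735648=4862.52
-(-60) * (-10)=-600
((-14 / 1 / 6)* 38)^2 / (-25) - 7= -321.47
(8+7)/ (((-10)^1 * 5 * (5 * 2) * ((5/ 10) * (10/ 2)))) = -3/ 250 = -0.01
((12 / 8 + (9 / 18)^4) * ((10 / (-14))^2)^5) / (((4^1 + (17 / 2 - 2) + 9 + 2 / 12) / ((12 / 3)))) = 732421875 / 66664158764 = 0.01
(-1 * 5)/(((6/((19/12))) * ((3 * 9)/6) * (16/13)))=-1235/5184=-0.24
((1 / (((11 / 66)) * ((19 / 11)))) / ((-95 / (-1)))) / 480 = 11 / 144400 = 0.00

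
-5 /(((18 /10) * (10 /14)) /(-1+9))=-31.11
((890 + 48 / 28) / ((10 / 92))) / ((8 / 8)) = 287132 / 35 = 8203.77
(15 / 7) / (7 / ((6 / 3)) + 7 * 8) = 30 / 833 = 0.04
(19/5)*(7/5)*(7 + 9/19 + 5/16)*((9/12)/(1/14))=347949/800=434.94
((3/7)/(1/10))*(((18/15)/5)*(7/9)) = 4/5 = 0.80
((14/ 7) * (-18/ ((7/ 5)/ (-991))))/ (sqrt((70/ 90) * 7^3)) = 535140/ 343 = 1560.17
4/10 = 2/5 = 0.40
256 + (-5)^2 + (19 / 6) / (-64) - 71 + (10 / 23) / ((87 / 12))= 53789567 / 256128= 210.01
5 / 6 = 0.83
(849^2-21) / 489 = 240260 / 163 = 1473.99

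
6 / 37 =0.16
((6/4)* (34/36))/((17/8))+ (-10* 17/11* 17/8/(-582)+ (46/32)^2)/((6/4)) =2559025/1229184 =2.08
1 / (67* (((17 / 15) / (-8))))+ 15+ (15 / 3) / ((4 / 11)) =130505 / 4556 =28.64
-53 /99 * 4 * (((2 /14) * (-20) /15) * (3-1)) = 1696 /2079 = 0.82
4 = 4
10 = 10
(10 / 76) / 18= 5 / 684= 0.01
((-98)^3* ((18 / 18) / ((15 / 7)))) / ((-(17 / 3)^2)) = 19765032 / 1445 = 13678.22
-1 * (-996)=996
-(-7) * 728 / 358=2548 / 179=14.23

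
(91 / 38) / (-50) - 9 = -17191 / 1900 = -9.05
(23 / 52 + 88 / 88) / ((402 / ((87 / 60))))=145 / 27872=0.01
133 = 133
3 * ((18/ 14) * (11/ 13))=297/ 91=3.26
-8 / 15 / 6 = -4 / 45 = -0.09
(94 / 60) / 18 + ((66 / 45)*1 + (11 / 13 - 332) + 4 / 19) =-43933987 / 133380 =-329.39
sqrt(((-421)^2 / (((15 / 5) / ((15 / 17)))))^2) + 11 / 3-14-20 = 2657068 / 51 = 52099.37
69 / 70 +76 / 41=8149 / 2870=2.84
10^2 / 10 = 10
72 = 72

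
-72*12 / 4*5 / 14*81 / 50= -4374 / 35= -124.97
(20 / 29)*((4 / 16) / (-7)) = -5 / 203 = -0.02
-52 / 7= -7.43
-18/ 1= -18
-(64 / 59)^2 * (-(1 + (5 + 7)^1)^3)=8998912 / 3481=2585.15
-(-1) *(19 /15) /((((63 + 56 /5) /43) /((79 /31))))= 64543 /34503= 1.87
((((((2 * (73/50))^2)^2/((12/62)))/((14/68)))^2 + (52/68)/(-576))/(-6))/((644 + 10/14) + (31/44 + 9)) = -2680560981915058475873057/3162185024414062500000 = -847.69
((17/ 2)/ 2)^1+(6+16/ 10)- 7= 97/ 20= 4.85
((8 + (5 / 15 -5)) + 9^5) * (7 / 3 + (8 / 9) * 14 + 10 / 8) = 102219589 / 108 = 946477.68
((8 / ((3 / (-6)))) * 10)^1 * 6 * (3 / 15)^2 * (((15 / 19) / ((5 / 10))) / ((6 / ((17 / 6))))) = -544 / 19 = -28.63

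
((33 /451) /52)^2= 0.00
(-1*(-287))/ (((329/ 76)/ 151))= 470516/ 47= 10010.98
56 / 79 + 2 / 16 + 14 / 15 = 16753 / 9480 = 1.77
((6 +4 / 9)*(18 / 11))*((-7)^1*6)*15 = -73080 / 11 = -6643.64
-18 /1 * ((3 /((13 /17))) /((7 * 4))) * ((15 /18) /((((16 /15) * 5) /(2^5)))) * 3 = -6885 /182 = -37.83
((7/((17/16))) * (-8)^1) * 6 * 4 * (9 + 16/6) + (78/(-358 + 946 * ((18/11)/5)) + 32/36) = -273221699/18513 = -14758.37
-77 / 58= -1.33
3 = 3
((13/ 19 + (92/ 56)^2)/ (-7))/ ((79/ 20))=-62995/ 514843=-0.12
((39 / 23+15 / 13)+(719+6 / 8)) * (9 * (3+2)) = 38890305 / 1196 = 32516.98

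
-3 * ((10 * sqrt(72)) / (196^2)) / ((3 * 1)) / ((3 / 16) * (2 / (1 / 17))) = -10 * sqrt(2) / 40817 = -0.00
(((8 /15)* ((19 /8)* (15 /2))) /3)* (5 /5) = 19 /6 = 3.17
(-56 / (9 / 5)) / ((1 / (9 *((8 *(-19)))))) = 42560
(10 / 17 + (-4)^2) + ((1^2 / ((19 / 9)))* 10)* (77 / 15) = 13212 / 323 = 40.90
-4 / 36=-1 / 9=-0.11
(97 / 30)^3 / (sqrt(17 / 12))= 912673 * sqrt(51) / 229500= 28.40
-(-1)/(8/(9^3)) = 729/8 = 91.12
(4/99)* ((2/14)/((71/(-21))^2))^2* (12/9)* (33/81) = 784/228705129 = 0.00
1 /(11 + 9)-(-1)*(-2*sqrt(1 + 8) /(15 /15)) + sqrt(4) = -79 /20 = -3.95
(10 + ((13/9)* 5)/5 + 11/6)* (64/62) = 3824/279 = 13.71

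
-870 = -870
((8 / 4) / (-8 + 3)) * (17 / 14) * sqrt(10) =-17 * sqrt(10) / 35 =-1.54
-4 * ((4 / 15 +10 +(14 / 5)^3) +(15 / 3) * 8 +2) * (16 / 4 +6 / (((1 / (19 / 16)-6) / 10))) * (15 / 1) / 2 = 424864 / 25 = 16994.56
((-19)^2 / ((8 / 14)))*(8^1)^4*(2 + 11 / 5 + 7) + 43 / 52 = 7535231191 / 260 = 28981658.43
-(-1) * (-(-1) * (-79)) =-79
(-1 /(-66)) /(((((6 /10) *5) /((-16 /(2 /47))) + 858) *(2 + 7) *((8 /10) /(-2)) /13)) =-1222 /19162737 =-0.00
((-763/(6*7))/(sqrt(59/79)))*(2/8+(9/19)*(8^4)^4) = -2802795991729708.56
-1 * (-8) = 8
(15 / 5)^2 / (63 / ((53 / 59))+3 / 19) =3021 / 23594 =0.13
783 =783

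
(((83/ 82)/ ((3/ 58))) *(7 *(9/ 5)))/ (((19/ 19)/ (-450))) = -4549230/ 41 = -110956.83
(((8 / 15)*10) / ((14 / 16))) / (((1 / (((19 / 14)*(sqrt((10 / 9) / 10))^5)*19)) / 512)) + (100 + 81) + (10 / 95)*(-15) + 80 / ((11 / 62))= 7178161651 / 7465689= 961.49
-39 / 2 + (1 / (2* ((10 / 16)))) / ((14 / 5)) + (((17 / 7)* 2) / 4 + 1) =-17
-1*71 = -71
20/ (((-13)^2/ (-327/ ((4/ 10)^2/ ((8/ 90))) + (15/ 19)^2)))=-21.43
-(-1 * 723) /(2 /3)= 2169 /2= 1084.50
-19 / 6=-3.17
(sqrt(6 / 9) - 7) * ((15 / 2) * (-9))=945 / 2 - 45 * sqrt(6) / 2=417.39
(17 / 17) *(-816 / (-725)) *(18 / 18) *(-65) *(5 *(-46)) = 487968 / 29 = 16826.48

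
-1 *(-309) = 309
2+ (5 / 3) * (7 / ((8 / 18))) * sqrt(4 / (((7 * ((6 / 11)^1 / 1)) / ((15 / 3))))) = 2+ 5 * sqrt(2310) / 4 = 62.08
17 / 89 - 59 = -5234 / 89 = -58.81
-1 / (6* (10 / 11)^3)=-1331 / 6000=-0.22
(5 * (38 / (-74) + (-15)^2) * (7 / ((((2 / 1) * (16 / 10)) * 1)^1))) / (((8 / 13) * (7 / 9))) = 5129.87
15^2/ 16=225/ 16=14.06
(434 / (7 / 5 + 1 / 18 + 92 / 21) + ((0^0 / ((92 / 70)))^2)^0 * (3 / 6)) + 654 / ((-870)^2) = 17362130284 / 231926775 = 74.86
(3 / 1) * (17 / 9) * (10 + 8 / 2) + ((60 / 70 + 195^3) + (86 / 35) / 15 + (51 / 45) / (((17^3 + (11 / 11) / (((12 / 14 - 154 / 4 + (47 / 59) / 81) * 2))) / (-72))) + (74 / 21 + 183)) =24078450030165957046 / 3247200185775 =7415141.86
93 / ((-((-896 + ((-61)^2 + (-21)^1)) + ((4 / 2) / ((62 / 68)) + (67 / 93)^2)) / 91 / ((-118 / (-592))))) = -0.60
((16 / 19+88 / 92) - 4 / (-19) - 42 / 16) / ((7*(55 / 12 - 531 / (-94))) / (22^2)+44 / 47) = -73464666 / 129329713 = -0.57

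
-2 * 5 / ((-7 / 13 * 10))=13 / 7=1.86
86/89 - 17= -1427/89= -16.03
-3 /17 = -0.18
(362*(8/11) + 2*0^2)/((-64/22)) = -181/2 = -90.50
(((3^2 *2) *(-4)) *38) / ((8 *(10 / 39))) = -6669 / 5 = -1333.80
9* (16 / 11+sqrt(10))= 144 / 11+9* sqrt(10)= 41.55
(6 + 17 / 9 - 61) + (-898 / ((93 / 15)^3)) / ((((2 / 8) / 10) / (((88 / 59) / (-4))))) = 48854218 / 15819021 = 3.09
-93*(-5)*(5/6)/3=775/6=129.17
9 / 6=3 / 2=1.50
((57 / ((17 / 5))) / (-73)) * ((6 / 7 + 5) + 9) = -29640 / 8687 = -3.41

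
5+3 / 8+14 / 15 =757 / 120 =6.31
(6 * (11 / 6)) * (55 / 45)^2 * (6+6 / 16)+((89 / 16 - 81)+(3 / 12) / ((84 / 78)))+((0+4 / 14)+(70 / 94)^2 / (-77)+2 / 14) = 2202248047 / 73480176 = 29.97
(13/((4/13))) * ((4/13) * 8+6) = 715/2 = 357.50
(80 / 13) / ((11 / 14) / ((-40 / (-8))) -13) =-5600 / 11687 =-0.48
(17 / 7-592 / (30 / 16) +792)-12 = 49003 / 105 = 466.70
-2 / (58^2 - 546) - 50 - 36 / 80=-1421701 / 28180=-50.45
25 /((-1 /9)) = -225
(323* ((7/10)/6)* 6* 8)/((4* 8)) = 2261/40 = 56.52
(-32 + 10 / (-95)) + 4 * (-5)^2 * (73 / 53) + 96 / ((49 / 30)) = 164.41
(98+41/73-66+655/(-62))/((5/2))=8.80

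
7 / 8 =0.88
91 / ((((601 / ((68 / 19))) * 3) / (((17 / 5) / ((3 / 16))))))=1683136 / 513855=3.28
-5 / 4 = -1.25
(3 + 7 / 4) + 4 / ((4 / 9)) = 55 / 4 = 13.75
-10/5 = -2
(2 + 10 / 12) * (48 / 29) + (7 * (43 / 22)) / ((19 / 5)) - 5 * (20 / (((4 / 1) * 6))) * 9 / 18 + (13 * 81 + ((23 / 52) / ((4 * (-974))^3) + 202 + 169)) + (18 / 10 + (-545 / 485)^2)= 3770223250650419850827291 / 2630505413220191569920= 1433.27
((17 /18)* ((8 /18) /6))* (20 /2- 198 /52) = 2737 /6318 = 0.43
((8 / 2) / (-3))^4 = 256 / 81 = 3.16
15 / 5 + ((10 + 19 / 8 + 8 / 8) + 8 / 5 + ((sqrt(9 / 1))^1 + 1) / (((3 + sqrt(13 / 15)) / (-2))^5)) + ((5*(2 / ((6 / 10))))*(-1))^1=-45371580743 / 101351556120 + 97959600*sqrt(195) / 844596301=1.17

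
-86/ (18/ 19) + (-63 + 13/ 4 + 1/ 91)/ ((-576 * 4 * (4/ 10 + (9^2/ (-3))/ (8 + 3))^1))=-2868012013/ 31589376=-90.79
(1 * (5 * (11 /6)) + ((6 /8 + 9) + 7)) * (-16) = -1244 /3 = -414.67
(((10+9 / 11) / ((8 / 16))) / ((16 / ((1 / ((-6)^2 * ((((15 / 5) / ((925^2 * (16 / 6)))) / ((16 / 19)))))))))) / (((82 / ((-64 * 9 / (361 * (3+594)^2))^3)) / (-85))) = 4537527500800000 / 2027940580711793868837006609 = 0.00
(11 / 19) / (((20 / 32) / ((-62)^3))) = -20972864 / 95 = -220766.99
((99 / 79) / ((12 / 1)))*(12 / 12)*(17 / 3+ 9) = 121 / 79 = 1.53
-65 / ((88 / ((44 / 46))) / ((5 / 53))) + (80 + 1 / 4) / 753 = 24429 / 611938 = 0.04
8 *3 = 24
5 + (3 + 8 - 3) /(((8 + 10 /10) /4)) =77 /9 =8.56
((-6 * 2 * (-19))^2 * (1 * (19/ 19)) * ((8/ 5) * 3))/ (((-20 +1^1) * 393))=-21888/ 655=-33.42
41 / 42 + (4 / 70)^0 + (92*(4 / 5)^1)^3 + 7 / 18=3139688641 / 7875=398690.62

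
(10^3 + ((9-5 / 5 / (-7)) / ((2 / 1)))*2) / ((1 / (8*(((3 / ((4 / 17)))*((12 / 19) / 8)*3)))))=3242376 / 133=24378.77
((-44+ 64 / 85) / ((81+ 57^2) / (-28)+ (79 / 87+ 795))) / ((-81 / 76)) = 113426656 / 1892367495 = 0.06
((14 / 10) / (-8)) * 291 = -50.92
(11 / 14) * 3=33 / 14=2.36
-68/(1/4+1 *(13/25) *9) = -400/29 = -13.79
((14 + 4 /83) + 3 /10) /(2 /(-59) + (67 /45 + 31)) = 6323679 /14303888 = 0.44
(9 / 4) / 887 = 9 / 3548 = 0.00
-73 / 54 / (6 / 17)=-3.83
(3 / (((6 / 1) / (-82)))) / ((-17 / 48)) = 1968 / 17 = 115.76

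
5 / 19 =0.26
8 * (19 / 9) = 152 / 9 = 16.89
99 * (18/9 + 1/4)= 891/4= 222.75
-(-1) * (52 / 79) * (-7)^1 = -364 / 79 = -4.61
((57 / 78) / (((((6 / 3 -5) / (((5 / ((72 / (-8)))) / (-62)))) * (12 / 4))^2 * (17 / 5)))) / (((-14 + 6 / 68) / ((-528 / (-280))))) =-475 / 16447958982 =-0.00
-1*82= -82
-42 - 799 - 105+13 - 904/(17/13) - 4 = -27681/17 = -1628.29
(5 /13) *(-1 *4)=-20 /13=-1.54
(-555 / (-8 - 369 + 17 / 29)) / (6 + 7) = 16095 / 141908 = 0.11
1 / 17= 0.06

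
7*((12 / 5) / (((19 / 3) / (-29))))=-7308 / 95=-76.93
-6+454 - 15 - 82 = 351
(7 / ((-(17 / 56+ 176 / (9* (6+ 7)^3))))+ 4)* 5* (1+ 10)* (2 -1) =-350186540 / 345997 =-1012.11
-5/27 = -0.19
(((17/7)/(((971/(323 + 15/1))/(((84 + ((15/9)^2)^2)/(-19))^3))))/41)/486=-171737801183/35988393204351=-0.00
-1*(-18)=18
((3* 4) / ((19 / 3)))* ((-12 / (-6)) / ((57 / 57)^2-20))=-0.20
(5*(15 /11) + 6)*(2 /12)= 2.14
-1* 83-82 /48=-2033 /24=-84.71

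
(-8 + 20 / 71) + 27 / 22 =-10139 / 1562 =-6.49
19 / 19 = 1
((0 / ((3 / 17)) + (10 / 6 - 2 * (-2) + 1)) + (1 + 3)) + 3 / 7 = 233 / 21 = 11.10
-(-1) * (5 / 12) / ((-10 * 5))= -1 / 120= -0.01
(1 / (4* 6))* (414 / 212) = 69 / 848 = 0.08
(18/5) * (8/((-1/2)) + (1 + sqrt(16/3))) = -54 + 24 * sqrt(3)/5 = -45.69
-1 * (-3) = 3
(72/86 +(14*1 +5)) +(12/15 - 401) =-380.36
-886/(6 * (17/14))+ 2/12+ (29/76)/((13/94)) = -118.68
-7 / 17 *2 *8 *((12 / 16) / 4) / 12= -7 / 68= -0.10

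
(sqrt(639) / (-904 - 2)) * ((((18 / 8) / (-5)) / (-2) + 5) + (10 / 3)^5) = -4050787 * sqrt(71) / 2935440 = -11.63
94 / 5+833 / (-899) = 80341 / 4495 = 17.87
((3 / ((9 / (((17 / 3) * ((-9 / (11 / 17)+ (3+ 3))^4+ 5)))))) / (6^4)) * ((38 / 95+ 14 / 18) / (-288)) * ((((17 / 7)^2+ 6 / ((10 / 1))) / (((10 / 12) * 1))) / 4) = -5142561220417 / 112966090776000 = -0.05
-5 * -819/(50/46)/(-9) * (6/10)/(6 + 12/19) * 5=-189.37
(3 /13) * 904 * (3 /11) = 56.90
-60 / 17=-3.53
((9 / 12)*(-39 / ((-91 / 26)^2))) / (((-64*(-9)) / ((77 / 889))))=-143 / 398272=-0.00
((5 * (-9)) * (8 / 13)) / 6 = -60 / 13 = -4.62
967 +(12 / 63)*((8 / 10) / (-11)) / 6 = 3350647 / 3465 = 967.00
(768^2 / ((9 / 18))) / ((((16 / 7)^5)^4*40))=718130396678508009 / 368934881474191032320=0.00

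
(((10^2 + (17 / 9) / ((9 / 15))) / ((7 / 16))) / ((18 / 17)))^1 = 378760 / 1701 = 222.67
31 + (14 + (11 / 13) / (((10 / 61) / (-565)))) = -74653 / 26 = -2871.27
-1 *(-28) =28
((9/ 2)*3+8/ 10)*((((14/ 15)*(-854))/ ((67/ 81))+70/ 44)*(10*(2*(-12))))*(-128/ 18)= -23595982592/ 1005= -23478589.64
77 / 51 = 1.51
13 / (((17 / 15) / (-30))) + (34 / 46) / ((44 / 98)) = -2945939 / 8602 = -342.47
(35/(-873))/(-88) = 35/76824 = 0.00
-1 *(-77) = 77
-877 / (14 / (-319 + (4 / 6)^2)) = 2514359 / 126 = 19955.23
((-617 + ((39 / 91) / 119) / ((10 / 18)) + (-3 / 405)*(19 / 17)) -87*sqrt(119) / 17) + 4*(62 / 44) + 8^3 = -122915537 / 1237005 -87*sqrt(119) / 17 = -155.19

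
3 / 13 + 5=68 / 13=5.23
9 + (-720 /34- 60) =-1227 /17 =-72.18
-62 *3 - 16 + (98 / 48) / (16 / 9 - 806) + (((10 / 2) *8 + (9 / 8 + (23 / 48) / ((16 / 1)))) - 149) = -123026845 / 397056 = -309.85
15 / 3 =5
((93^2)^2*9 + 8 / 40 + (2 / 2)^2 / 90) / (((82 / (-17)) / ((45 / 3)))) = -1030067618093 / 492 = -2093633370.11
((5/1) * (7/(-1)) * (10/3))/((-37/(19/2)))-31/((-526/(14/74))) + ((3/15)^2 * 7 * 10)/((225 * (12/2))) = 1968437359/65684250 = 29.97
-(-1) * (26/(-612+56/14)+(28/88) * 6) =6241/3344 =1.87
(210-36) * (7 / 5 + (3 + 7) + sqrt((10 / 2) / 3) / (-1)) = 9918 / 5-58 * sqrt(15) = 1758.97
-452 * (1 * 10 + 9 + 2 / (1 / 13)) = -20340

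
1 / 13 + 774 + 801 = 20476 / 13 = 1575.08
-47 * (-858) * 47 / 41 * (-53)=-100452066 / 41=-2450050.39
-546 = -546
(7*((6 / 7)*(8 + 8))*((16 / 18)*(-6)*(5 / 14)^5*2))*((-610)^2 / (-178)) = 18605000000 / 1495823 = 12437.97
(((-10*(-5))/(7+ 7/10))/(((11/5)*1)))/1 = 2500/847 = 2.95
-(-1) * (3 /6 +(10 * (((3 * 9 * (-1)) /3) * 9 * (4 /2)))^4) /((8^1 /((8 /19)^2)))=55099802880004 /361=152631032908.60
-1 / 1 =-1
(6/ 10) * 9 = 5.40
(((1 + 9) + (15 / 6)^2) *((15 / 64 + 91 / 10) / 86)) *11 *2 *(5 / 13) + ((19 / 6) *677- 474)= 55637431 / 33024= 1684.76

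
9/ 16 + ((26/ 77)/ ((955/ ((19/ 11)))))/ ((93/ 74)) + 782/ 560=2358392227/ 1203620880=1.96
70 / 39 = 1.79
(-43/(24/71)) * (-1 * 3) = 3053/8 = 381.62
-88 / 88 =-1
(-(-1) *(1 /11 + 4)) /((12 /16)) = 60 /11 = 5.45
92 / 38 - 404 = -7630 / 19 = -401.58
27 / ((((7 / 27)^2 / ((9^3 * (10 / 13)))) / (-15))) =-3378863.50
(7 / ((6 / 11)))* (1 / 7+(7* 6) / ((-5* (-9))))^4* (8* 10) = 14348167768 / 10418625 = 1377.17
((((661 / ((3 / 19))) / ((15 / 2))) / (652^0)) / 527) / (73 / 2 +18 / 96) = 401888 / 13920705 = 0.03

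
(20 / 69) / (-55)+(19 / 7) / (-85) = -16801 / 451605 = -0.04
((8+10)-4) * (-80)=-1120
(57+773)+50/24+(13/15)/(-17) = 282891/340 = 832.03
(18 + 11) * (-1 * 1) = -29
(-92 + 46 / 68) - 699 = -26871 / 34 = -790.32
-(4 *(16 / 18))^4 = -1048576 / 6561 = -159.82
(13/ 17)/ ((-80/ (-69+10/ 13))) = 887/ 1360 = 0.65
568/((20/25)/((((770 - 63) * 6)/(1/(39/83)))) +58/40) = 187937568/479903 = 391.62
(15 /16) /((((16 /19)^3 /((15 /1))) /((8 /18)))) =10.47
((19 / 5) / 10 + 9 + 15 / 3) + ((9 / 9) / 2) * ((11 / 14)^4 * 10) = 15640677 / 960400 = 16.29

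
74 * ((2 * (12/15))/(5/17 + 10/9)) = 90576/1075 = 84.26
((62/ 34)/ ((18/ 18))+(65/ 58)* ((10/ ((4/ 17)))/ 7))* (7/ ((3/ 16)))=158796/ 493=322.10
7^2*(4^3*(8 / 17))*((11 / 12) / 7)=9856 / 51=193.25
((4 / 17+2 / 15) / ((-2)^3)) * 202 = -4747 / 510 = -9.31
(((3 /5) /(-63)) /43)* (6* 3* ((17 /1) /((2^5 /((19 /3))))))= -323 /24080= -0.01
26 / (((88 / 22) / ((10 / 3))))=21.67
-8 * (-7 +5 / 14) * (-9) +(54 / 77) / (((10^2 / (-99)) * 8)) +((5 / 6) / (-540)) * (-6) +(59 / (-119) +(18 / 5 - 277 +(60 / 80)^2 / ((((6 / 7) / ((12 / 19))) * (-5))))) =-18371287213 / 24418800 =-752.34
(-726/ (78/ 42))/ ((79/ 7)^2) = -249018/ 81133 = -3.07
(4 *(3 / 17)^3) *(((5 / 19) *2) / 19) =1080 / 1773593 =0.00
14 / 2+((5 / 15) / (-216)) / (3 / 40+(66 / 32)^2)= 3141587 / 448821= 7.00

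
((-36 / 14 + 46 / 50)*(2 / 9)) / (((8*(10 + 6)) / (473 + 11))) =-34969 / 25200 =-1.39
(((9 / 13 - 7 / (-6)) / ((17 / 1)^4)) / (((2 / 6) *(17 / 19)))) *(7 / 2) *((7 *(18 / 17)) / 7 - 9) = -2603475 / 1255153588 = -0.00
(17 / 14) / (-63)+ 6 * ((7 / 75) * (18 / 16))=26933 / 44100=0.61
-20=-20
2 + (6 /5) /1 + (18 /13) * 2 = 388 /65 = 5.97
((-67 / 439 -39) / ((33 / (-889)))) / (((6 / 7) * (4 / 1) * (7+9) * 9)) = 26740231 / 12516768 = 2.14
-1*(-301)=301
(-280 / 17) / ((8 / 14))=-490 / 17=-28.82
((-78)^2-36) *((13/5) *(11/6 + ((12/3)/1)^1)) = 91728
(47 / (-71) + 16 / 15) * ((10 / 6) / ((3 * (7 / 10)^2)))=0.46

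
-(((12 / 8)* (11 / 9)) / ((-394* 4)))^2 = -121 / 89415936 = -0.00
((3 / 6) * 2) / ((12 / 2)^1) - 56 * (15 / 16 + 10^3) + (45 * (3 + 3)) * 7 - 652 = -164443 / 3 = -54814.33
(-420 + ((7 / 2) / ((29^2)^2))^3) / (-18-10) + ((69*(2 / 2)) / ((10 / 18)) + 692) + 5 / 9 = 831.76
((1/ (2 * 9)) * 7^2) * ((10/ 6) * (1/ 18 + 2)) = 9065/ 972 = 9.33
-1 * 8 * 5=-40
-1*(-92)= 92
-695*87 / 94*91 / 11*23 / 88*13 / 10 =-329038437 / 181984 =-1808.06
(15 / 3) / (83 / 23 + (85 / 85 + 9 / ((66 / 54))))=1265 / 3029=0.42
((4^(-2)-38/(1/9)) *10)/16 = -27355/128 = -213.71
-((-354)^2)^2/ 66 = -2617349976/ 11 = -237940906.91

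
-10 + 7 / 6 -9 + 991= 5839 / 6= 973.17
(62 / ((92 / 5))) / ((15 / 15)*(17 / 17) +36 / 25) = 3875 / 2806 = 1.38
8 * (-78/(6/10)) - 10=-1050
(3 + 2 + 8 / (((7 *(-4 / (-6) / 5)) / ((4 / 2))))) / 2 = 155 / 14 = 11.07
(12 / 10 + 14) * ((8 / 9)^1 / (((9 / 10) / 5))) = 75.06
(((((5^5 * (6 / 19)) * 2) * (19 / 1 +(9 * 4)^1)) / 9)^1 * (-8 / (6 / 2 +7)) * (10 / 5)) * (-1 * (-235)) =-258500000 / 57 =-4535087.72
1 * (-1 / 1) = -1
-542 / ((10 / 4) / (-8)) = 8672 / 5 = 1734.40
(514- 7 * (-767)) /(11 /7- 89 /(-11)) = 150997 /248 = 608.86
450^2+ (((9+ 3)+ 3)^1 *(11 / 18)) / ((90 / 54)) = 405011 / 2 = 202505.50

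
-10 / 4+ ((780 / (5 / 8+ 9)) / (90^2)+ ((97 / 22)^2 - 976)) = -438650249 / 457380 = -959.05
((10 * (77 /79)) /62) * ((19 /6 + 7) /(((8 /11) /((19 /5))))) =981673 /117552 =8.35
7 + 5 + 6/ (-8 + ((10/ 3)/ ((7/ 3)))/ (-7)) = 755/ 67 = 11.27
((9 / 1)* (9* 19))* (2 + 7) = 13851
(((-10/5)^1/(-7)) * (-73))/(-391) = 0.05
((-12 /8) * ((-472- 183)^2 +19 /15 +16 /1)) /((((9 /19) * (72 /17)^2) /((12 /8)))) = -17669033147 /155520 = -113612.61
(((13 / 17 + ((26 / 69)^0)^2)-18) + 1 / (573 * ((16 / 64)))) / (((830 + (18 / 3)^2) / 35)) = -2766400 / 4217853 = -0.66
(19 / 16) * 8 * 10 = 95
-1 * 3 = -3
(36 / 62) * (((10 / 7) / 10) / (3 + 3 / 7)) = 3 / 124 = 0.02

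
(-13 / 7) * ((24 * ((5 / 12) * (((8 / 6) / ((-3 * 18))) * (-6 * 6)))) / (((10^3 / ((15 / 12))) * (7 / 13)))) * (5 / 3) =-169 / 2646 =-0.06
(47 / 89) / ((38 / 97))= 4559 / 3382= 1.35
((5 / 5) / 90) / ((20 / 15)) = 1 / 120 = 0.01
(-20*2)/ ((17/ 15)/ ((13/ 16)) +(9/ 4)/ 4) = -124800/ 6107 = -20.44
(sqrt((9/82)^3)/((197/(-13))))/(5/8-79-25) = 702 * sqrt(82)/273866839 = 0.00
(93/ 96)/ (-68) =-31/ 2176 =-0.01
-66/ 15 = -22/ 5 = -4.40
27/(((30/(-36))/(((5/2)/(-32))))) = 81/32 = 2.53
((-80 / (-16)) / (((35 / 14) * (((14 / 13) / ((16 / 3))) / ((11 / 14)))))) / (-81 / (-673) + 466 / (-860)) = -2315120 / 125391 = -18.46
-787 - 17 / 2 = -1591 / 2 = -795.50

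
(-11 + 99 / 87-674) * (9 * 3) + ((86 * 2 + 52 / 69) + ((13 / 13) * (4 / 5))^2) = -915001384 / 50025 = -18290.88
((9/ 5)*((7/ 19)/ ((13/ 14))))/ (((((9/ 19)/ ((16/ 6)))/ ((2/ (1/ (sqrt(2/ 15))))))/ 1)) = 1568*sqrt(30)/ 2925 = 2.94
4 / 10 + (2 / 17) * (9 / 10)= 43 / 85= 0.51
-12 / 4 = -3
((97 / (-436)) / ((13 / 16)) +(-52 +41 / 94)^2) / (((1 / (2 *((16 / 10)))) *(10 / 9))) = 119832235866 / 15650765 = 7656.64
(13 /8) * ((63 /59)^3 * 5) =16253055 /1643032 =9.89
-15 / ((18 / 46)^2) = -97.96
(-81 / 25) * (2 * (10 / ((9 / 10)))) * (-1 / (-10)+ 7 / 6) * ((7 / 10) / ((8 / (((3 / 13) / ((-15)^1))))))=399 / 3250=0.12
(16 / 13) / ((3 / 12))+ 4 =116 / 13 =8.92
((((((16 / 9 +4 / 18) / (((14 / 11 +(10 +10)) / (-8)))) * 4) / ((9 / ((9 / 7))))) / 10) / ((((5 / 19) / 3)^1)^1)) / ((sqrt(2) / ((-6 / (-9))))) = -3344 * sqrt(2) / 20475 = -0.23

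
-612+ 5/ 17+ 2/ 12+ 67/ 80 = -2491663/ 4080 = -610.70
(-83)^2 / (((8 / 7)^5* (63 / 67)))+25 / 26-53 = 3705.74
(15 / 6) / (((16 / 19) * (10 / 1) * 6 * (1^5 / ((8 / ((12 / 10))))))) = 95 / 288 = 0.33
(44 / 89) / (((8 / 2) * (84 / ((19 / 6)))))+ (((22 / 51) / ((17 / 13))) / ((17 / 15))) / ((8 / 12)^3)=217513087 / 220377528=0.99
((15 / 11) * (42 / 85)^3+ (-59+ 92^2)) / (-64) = -11356007639 / 86468800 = -131.33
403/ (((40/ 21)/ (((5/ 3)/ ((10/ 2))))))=2821/ 40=70.52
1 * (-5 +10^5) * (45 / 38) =4499775 / 38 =118415.13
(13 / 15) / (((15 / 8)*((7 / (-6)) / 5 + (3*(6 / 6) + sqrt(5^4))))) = 208 / 12495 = 0.02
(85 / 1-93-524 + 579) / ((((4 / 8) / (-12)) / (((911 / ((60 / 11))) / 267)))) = -941974 / 1335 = -705.60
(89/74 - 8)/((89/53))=-26659/6586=-4.05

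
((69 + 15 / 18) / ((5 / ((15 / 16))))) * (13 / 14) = 5447 / 448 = 12.16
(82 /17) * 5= 410 /17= 24.12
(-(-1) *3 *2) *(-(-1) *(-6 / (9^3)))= -4 / 81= -0.05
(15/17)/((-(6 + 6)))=-5/68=-0.07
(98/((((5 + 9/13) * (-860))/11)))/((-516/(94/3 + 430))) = 1212211/6157170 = 0.20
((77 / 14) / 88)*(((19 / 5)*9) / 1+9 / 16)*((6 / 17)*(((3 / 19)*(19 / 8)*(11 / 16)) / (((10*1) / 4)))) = 275319 / 3481600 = 0.08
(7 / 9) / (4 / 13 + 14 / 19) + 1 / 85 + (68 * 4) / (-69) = -14461279 / 4539510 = -3.19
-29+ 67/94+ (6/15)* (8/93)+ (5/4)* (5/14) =-34031693/1223880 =-27.81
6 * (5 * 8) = 240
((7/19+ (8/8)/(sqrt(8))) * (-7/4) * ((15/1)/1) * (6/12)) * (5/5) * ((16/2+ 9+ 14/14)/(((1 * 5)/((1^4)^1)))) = -1323/76 - 189 * sqrt(2)/16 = -34.11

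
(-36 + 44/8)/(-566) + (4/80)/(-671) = 0.05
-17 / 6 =-2.83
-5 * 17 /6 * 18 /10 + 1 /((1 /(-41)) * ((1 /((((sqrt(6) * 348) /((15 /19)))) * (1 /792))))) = -22591 * sqrt(6) /990 - 51 /2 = -81.40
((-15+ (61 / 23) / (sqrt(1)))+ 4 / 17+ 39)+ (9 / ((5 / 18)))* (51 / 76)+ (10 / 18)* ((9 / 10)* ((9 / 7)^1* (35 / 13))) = 24318254 / 482885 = 50.36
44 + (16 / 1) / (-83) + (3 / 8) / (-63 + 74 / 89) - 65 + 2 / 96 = -466835983 / 22043472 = -21.18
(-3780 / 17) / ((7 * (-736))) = 135 / 3128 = 0.04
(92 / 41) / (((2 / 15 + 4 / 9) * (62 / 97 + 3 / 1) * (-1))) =-200790 / 188149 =-1.07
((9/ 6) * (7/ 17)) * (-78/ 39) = -21/ 17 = -1.24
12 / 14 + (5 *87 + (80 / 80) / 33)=100690 / 231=435.89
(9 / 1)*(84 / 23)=32.87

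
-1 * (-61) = 61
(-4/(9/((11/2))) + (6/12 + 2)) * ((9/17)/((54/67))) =67/1836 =0.04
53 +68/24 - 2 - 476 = -2533/6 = -422.17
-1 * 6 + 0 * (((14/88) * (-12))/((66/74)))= -6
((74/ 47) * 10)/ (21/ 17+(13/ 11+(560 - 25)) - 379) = 34595/ 348082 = 0.10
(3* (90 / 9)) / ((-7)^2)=30 / 49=0.61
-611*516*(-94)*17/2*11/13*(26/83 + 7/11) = 16800160716/83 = 202411574.89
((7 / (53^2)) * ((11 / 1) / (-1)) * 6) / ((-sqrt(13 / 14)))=462 * sqrt(182) / 36517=0.17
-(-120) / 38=60 / 19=3.16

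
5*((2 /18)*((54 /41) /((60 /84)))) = 1.02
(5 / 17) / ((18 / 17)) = 5 / 18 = 0.28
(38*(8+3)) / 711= 418 / 711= 0.59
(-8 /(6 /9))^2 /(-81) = -16 /9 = -1.78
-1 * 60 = -60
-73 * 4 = -292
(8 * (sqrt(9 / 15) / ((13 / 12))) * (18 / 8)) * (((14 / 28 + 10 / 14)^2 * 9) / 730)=70227 * sqrt(15) / 1162525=0.23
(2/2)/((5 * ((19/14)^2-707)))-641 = -641.00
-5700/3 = -1900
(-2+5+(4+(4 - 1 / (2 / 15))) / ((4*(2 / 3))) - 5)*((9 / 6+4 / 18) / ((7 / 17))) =-15283 / 2016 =-7.58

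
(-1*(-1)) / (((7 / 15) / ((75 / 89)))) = 1125 / 623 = 1.81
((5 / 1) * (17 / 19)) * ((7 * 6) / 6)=595 / 19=31.32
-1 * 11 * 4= -44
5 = 5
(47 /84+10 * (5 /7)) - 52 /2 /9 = 4.81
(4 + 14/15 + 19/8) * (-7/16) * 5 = -6139/384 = -15.99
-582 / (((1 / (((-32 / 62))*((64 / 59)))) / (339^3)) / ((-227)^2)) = 1196392688545056768 / 1829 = 654123941249347.60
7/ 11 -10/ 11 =-3/ 11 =-0.27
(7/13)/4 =7/52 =0.13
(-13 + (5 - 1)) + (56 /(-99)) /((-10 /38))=-3391 /495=-6.85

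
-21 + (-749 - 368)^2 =1247668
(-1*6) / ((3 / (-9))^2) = -54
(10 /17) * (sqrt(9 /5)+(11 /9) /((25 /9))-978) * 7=-342146 /85+42 * sqrt(5) /17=-4019.72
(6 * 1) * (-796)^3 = -3026150016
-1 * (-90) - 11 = 79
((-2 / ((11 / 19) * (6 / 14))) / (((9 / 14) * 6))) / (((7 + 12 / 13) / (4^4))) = -6196736 / 91773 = -67.52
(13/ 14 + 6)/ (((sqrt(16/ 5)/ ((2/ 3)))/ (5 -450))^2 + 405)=96042125/ 5614009254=0.02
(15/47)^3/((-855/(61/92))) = -4575/181482604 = -0.00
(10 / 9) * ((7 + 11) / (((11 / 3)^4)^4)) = 860934420 / 45949729863572161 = 0.00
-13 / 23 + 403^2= 3735394 / 23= 162408.43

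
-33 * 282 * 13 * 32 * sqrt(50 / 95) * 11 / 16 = -2661516 * sqrt(190) / 19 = -1930866.65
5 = 5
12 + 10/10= 13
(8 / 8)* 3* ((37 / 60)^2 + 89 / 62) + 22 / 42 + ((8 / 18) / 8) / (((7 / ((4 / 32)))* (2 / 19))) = 5.98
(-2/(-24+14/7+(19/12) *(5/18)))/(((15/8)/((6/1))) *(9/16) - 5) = -110592/5751395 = -0.02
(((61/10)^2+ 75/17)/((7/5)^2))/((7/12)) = 212271/5831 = 36.40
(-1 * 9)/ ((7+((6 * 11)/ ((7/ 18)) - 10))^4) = -2401/ 206082405369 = -0.00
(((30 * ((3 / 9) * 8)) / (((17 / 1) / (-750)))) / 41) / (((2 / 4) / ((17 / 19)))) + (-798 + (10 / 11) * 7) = -8103532 / 8569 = -945.68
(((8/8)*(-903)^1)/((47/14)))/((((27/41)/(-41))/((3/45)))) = 1116.43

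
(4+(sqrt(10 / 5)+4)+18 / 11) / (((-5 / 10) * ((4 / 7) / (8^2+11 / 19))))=-455217 / 209 -8589 * sqrt(2) / 38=-2497.72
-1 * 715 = -715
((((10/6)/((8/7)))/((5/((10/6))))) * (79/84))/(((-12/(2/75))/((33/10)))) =-869/259200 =-0.00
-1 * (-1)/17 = 1/17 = 0.06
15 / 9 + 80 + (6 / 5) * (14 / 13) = 16177 / 195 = 82.96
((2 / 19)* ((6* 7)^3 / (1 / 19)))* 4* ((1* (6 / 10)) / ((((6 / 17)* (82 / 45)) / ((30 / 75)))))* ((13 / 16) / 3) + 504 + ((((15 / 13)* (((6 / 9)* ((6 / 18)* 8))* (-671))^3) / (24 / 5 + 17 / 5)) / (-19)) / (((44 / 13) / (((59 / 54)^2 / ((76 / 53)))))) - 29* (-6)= 41330561395022092 / 13109763735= 3152654.94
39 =39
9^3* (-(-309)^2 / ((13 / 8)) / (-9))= 61871688 / 13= 4759360.62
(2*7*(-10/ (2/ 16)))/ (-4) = 280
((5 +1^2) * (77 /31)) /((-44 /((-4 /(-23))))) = -42 /713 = -0.06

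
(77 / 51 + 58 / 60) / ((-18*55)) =-421 / 168300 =-0.00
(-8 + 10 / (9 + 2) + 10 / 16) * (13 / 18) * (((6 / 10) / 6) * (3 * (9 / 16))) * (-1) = 22191 / 28160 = 0.79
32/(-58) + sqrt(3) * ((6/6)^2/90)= -16/29 + sqrt(3)/90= -0.53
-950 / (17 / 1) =-950 / 17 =-55.88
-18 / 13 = -1.38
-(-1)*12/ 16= 3/ 4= 0.75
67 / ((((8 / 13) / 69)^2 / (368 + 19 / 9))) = 19952246977 / 64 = 311753859.02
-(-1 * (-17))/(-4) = 4.25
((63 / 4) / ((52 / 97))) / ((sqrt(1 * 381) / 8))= 12.04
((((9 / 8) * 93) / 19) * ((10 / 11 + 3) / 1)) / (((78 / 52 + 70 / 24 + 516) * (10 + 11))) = 0.00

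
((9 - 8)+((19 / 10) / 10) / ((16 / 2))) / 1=819 / 800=1.02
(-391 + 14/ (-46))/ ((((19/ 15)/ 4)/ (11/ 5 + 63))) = -35208000/ 437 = -80567.51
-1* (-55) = 55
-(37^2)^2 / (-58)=1874161 / 58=32313.12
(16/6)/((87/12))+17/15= 653/435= 1.50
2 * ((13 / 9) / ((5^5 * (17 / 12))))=104 / 159375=0.00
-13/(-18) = 13/18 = 0.72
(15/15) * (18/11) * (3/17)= 54/187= 0.29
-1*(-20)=20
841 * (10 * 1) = 8410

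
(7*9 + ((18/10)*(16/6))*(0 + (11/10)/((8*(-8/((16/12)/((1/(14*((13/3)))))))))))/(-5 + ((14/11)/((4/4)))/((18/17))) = -278817/18800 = -14.83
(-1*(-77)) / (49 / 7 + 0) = 11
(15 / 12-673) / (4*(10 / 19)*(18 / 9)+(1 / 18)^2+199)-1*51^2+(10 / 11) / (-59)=-2114416917154 / 811887967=-2604.32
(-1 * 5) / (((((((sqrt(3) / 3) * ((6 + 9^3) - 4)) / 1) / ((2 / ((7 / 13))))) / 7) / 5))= -650 * sqrt(3) / 731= -1.54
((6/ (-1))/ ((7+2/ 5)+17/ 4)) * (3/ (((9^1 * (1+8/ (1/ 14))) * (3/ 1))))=-40/ 78987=-0.00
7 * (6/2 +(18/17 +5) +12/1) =2506/17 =147.41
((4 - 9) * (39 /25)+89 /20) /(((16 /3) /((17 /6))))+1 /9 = -9611 /5760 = -1.67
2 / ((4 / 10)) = 5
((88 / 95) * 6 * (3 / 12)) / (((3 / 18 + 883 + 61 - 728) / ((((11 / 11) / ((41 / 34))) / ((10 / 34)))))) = 457776 / 25259075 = 0.02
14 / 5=2.80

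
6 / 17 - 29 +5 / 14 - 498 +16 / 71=-8889439 / 16898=-526.06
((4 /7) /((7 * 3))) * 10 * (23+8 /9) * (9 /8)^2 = 3225 /392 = 8.23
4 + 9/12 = 19/4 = 4.75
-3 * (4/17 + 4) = -216/17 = -12.71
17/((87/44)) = 748/87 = 8.60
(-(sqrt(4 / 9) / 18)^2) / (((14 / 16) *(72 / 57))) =-19 / 15309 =-0.00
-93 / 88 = -1.06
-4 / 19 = -0.21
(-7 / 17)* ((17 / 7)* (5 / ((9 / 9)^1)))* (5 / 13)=-25 / 13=-1.92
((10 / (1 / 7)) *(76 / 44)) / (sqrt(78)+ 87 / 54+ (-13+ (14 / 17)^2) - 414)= -15285706877700 / 53670040449443 - 35990869320 *sqrt(78) / 53670040449443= -0.29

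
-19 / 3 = -6.33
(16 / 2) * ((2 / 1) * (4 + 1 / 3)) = 208 / 3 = 69.33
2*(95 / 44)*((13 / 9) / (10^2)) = 247 / 3960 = 0.06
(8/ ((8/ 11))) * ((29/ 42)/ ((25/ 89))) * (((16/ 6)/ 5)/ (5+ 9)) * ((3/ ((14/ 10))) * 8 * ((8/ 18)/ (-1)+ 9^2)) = 13173424/ 9261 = 1422.46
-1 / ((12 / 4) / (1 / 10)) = -1 / 30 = -0.03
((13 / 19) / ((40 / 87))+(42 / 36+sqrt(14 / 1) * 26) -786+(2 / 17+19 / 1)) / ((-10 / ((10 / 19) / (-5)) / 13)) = -385078967 / 3682200+338 * sqrt(14) / 95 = -91.27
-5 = -5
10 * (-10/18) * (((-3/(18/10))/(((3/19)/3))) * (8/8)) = 4750/27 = 175.93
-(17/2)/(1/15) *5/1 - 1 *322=-1919/2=-959.50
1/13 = 0.08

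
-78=-78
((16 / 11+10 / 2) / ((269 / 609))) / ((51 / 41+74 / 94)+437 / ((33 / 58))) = 249964659 / 13173173176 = 0.02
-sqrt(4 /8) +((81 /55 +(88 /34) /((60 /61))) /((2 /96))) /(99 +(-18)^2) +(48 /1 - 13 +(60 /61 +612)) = 15644361847 /24125805 - sqrt(2) /2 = 647.74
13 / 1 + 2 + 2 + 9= 26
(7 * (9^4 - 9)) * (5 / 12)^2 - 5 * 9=15835 / 2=7917.50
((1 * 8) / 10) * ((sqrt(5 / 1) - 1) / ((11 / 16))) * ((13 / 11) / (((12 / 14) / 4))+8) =19.44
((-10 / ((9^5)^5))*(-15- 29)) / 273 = 440 / 195986150639875756734277977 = 0.00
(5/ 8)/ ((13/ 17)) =85/ 104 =0.82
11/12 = 0.92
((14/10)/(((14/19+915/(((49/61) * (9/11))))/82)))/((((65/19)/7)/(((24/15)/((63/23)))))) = 1868241424/18966202125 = 0.10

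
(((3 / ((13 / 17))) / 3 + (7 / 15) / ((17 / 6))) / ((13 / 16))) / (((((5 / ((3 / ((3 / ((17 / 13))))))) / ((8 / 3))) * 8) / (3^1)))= 26032 / 54925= 0.47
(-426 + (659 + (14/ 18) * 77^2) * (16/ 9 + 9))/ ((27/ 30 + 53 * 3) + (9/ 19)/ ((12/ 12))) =867652480/ 2468151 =351.54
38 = 38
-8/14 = -4/7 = -0.57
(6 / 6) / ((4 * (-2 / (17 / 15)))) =-17 / 120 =-0.14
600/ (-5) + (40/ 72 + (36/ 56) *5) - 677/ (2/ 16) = -697061/ 126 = -5532.23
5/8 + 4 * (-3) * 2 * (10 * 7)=-1679.38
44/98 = 22/49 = 0.45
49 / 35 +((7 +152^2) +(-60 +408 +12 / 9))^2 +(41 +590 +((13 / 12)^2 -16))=396279257533 / 720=550387857.68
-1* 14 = -14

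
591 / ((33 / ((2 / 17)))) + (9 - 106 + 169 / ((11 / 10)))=10985 / 187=58.74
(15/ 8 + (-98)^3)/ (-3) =7529521/ 24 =313730.04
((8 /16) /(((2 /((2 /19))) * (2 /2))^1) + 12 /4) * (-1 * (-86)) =4945 /19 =260.26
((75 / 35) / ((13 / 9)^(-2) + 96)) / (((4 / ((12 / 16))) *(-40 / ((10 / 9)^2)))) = -845 / 6574176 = -0.00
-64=-64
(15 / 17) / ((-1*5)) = -3 / 17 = -0.18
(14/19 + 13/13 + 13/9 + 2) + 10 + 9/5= 14519/855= 16.98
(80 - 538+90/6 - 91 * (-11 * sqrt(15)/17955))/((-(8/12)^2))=3987/4 - 143 * sqrt(15)/1140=996.26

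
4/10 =2/5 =0.40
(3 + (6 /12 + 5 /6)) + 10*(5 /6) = 38 /3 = 12.67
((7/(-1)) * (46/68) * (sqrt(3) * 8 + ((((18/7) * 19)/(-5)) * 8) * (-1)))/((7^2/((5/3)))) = -14.82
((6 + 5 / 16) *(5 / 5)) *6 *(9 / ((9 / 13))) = 3939 / 8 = 492.38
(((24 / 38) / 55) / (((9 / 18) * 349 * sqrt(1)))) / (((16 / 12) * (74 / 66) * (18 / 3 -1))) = 54 / 6133675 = 0.00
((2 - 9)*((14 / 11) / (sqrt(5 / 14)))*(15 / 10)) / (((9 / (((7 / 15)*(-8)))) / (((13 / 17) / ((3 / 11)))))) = 35672*sqrt(70) / 11475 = 26.01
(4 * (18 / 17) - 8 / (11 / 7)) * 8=-1280 / 187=-6.84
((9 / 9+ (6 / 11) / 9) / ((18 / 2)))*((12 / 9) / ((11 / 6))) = 280 / 3267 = 0.09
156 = 156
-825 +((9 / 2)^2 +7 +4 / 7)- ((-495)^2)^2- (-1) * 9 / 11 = -18491473437779 / 308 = -60037251421.36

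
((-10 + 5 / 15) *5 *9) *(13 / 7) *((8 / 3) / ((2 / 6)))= -45240 / 7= -6462.86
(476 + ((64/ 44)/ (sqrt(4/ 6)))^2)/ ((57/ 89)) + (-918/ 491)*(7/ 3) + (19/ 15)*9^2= 14331710281/ 16932135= 846.42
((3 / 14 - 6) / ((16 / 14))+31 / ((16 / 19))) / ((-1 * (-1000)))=127 / 4000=0.03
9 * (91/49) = 16.71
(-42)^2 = 1764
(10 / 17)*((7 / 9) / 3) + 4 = 1906 / 459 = 4.15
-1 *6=-6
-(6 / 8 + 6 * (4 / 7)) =-117 / 28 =-4.18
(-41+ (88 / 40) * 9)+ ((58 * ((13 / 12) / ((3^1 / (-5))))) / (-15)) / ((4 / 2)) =-9563 / 540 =-17.71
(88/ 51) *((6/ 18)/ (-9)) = -88/ 1377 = -0.06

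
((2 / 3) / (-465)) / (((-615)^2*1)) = -2 / 527623875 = -0.00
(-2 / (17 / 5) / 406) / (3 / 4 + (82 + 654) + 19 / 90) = -0.00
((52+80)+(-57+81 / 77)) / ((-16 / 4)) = -1464 / 77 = -19.01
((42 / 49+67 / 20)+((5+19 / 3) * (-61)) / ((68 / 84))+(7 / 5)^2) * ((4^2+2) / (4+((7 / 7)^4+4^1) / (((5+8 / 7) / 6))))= -229677921 / 133700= -1717.86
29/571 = 0.05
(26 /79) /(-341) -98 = -2640048 /26939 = -98.00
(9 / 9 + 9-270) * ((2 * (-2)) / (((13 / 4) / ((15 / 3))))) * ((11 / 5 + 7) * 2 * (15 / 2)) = 220800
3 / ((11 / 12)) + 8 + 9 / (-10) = 1141 / 110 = 10.37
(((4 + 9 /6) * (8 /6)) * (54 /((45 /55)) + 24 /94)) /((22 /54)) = 56052 /47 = 1192.60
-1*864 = -864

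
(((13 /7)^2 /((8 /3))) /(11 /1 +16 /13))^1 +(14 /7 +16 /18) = 559949 /186984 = 2.99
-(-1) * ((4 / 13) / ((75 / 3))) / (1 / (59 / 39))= 236 / 12675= 0.02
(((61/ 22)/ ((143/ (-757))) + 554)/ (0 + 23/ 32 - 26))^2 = 736976548825344/ 1619401318249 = 455.09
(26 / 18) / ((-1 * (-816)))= 13 / 7344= 0.00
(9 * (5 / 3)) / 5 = 3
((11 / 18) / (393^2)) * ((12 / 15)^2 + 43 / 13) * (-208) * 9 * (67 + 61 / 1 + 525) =-19.09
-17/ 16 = -1.06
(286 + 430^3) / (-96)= -39753643 / 48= -828200.90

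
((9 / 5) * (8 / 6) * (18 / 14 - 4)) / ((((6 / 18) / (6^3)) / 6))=-886464 / 35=-25327.54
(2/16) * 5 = 5/8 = 0.62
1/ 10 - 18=-179/ 10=-17.90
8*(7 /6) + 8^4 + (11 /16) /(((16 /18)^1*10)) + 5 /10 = 4105.91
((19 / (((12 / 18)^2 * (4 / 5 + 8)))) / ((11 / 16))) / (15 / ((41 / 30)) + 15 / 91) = 212667 / 335291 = 0.63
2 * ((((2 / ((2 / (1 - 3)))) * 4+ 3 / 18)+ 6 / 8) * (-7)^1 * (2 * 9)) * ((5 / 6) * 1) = 1487.50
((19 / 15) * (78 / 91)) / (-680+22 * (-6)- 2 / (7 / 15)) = -19 / 14285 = -0.00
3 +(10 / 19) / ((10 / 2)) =59 / 19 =3.11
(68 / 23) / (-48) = -17 / 276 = -0.06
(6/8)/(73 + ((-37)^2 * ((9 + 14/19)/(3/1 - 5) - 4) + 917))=-57/847466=-0.00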